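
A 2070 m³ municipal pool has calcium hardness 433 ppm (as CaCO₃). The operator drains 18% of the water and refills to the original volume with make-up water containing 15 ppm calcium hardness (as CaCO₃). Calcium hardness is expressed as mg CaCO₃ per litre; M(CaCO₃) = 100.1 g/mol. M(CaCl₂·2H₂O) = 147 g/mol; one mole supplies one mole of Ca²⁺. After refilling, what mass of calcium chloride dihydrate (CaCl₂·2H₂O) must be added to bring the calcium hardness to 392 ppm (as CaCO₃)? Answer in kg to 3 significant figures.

104 kg

Volume: 2070 m³ = 2,070,000 L.
After draining 18% and refilling: 433 × 0.82 + 15 × 0.18 = 357.76 ppm.
Deficit to target: 392 − 357.76 = 34.24 mg/L.
As CaCO₃: 34.24 mg/L × 2,070,000 L = 70,880 g; ÷ 100.1 = 708.1 mol Ca²⁺.
Mass: 708.1 × 147 = 104,100 g.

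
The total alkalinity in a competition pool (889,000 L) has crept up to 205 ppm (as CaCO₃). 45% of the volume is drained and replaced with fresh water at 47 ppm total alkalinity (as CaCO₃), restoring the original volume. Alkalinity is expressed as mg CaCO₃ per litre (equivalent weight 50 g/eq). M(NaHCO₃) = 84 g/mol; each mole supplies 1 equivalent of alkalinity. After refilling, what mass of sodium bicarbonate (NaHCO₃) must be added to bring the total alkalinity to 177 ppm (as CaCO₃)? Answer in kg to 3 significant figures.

64.4 kg

After draining 45% and refilling: 205 × 0.55 + 47 × 0.45 = 133.9 ppm.
Deficit to target: 177 − 133.9 = 43.1 mg/L.
As CaCO₃: 43.1 mg/L × 889,000 L = 38,320 g; ÷ 50 g/eq ÷ 1 = 766.3 mol NaHCO₃.
Mass: 766.3 × 84 = 64,370 g.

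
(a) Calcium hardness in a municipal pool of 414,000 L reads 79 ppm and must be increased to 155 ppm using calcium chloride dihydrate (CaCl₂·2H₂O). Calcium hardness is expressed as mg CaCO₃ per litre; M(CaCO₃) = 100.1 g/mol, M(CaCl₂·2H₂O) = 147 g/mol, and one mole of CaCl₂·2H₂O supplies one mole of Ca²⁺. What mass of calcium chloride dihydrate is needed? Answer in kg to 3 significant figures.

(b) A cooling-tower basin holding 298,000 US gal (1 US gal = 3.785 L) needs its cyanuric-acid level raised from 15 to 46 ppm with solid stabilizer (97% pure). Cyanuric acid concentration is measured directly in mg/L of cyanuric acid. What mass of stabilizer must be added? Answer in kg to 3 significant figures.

(a) 46.2 kg; (b) 36.0 kg

(a) Hardness to add: (155 − 79) = 76 mg/L as CaCO₃ × 414,000 L = 31,460 g as CaCO₃.
(a) Moles of Ca²⁺ (1 mol Ca²⁺ ≡ 1 mol CaCO₃): 31,460 / 100.1 g/mol = 314.3 mol.
(a) Mass of CaCl₂·2H₂O: 314.3 × 147 = 46,210 g.

(b) Volume: 298,000 US gal × 3.785 L/gal = 1,127,930 L.
(b) CYA to add: (46 − 15) = 31 mg/L × 1,127,930 L = 34,970 g cyanuric acid.
(b) At 97% purity: 34,970 / 0.97 = 36,050 g product.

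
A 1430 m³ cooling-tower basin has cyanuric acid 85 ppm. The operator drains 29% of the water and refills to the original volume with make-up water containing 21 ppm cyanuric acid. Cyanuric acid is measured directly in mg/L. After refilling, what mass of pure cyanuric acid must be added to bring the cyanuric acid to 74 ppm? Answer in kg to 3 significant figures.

10.8 kg

Volume: 1430 m³ = 1,430,000 L.
After draining 29% and refilling: 85 × 0.71 + 21 × 0.29 = 66.44 ppm.
Deficit to target: 74 − 66.44 = 7.56 mg/L.
Mass: 7.56 mg/L × 1,430,000 L = 10,810 g cyanuric acid.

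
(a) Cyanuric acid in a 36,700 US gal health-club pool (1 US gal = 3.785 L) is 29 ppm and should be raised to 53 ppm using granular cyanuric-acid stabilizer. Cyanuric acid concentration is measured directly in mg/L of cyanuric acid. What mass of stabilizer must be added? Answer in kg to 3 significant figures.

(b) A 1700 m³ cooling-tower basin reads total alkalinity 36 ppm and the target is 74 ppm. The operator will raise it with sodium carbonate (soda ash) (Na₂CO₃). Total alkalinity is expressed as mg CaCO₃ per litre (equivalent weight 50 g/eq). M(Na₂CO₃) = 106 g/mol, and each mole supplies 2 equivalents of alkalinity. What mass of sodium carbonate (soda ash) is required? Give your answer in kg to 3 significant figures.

(a) 3.33 kg; (b) 68.5 kg

(a) Volume: 36,700 US gal × 3.785 L/gal = 138,910 L.
(a) CYA to add: (53 − 29) = 24 mg/L × 138,910 L = 3334 g cyanuric acid.

(b) Volume: 1700 m³ = 1,700,000 L.
(b) Alkalinity to add: (74 − 36) = 38 mg/L as CaCO₃ × 1,700,000 L = 64,600 g as CaCO₃.
(b) Equivalents: 64,600 g ÷ 50 g/eq = 1292 eq.
(b) Each mole of Na₂CO₃ supplies 2 eq, so 1292 / 2 = 646 mol.
(b) Mass: 646 mol × 106 g/mol = 68,480 g.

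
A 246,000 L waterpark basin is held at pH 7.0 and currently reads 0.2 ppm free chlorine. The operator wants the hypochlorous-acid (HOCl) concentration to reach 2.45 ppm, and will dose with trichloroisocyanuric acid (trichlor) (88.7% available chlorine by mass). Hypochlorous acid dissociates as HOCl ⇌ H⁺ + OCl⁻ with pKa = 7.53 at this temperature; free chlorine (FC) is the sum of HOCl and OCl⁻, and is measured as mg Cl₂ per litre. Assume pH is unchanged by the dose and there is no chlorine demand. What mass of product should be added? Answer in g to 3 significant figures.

825 g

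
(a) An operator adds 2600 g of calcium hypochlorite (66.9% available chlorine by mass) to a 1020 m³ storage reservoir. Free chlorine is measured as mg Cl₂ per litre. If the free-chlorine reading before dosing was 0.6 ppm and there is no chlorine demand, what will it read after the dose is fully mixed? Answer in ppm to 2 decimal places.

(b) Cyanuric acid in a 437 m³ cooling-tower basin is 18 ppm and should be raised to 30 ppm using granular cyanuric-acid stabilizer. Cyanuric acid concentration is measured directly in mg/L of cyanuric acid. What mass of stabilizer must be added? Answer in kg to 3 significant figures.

(a) 2.31 ppm; (b) 5.24 kg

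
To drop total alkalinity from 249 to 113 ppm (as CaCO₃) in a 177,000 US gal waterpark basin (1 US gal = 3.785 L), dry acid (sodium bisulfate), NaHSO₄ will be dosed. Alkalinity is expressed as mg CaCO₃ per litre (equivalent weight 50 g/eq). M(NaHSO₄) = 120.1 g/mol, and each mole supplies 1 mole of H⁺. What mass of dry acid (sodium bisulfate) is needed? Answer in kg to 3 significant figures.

219 kg

Volume: 177,000 US gal × 3.785 L/gal = 669,945 L.
Alkalinity to neutralize: (249 − 113) = 136 mg/L as CaCO₃ × 669,945 L = 91,110 g as CaCO₃.
Equivalents of H⁺ required: 91,110 ÷ 50 g/eq = 1822 eq = 1822 mol NaHSO₄.
Mass of NaHSO₄: 1822 × 120.1 = 218,900 g.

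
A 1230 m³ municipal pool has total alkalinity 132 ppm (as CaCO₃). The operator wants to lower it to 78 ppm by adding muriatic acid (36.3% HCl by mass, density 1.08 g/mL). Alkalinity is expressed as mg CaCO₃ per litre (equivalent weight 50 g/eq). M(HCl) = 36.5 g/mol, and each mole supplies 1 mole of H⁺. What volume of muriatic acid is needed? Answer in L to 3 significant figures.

Volume: 1230 m³ = 1,230,000 L.
Alkalinity to neutralize: (132 − 78) = 54 mg/L as CaCO₃ × 1,230,000 L = 66,420 g as CaCO₃.
Equivalents of H⁺ required: 66,420 ÷ 50 g/eq = 1328 eq = 1328 mol HCl.
Mass of HCl: 1328 × 36.5 = 48,490 g.
Mass of 36.3% solution: 48,490 / 0.363 = 133,600 g.
Volume: 133,600 g ÷ 1.08 g/mL = 123,700 mL.

124 L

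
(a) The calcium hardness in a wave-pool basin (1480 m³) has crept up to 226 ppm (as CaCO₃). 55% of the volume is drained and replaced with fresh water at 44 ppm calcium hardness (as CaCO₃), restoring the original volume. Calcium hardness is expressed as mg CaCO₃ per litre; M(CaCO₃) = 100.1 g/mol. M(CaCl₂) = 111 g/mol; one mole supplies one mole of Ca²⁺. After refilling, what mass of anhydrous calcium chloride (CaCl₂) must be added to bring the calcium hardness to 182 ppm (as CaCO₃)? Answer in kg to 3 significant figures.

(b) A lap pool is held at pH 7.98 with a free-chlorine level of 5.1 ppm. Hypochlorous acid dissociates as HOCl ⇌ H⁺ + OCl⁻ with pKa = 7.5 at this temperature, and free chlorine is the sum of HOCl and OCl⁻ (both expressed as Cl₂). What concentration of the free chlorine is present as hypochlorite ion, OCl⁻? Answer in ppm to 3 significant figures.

(a) 92.1 kg; (b) 3.83 ppm

(a) Volume: 1480 m³ = 1,480,000 L.
(a) After draining 55% and refilling: 226 × 0.45 + 44 × 0.55 = 125.9 ppm.
(a) Deficit to target: 182 − 125.9 = 56.1 mg/L.
(a) As CaCO₃: 56.1 mg/L × 1,480,000 L = 83,030 g; ÷ 100.1 = 829.5 mol Ca²⁺.
(a) Mass: 829.5 × 111 = 92,070 g.

(b) [OCl⁻]/[HOCl] = 10^(pH − pKa) = 10^(7.98 − 7.5) = 10^0.48 = 3.02.
(b) Fraction as HOCl = 1 / (1 + 3.02) = 0.2488.
(b) OCl⁻ = (1 − 0.2488) × 5.1 ppm = 3.831 ppm.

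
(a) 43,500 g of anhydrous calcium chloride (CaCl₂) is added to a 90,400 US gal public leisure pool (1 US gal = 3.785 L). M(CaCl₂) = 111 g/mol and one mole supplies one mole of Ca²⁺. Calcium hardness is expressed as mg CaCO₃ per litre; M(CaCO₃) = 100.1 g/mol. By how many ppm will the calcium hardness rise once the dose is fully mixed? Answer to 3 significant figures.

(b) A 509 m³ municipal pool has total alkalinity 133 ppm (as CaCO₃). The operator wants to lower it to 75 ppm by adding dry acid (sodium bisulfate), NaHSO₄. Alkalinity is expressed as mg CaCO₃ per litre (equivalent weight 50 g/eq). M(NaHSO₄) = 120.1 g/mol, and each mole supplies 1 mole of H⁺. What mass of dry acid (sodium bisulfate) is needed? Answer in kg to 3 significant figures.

(a) 115 ppm; (b) 70.9 kg

(a) Volume: 90,400 US gal × 3.785 L/gal = 342,164 L.
(a) Moles of Ca²⁺: 43,500 g ÷ 111 g/mol = 391.9 mol.
(a) As CaCO₃: 391.9 mol × 100.1 g/mol = 39,230 g.
(a) Rise: 39,230 g / 342,164 L × 1000 = 114.6 mg/L.

(b) Volume: 509 m³ = 509,000 L.
(b) Alkalinity to neutralize: (133 − 75) = 58 mg/L as CaCO₃ × 509,000 L = 29,520 g as CaCO₃.
(b) Equivalents of H⁺ required: 29,520 ÷ 50 g/eq = 590.4 eq = 590.4 mol NaHSO₄.
(b) Mass of NaHSO₄: 590.4 × 120.1 = 70,910 g.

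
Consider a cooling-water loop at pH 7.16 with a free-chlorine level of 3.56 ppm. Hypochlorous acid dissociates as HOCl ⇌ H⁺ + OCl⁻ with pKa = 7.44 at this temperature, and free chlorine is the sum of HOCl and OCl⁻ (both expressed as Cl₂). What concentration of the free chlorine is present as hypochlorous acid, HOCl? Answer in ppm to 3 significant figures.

[OCl⁻]/[HOCl] = 10^(pH − pKa) = 10^(7.16 − 7.44) = 10^-0.28 = 0.5248.
Fraction as HOCl = 1 / (1 + 0.5248) = 0.6558.
HOCl = 0.6558 × 3.56 ppm = 2.335 ppm.

2.33 ppm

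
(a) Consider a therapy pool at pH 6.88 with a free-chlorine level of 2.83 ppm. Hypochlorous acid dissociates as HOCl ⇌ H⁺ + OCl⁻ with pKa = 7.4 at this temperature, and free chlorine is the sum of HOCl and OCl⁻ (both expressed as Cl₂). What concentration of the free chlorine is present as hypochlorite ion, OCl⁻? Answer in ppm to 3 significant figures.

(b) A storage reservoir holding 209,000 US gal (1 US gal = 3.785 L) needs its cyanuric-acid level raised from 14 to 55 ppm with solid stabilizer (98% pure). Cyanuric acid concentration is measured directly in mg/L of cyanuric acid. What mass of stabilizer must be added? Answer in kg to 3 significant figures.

(a) [OCl⁻]/[HOCl] = 10^(pH − pKa) = 10^(6.88 − 7.4) = 10^-0.52 = 0.302.
(a) Fraction as HOCl = 1 / (1 + 0.302) = 0.7681.
(a) OCl⁻ = (1 − 0.7681) × 2.83 ppm = 0.6564 ppm.

(b) Volume: 209,000 US gal × 3.785 L/gal = 791,065 L.
(b) CYA to add: (55 − 14) = 41 mg/L × 791,065 L = 32,430 g cyanuric acid.
(b) At 98% purity: 32,430 / 0.98 = 33,100 g product.

(a) 0.656 ppm; (b) 33.1 kg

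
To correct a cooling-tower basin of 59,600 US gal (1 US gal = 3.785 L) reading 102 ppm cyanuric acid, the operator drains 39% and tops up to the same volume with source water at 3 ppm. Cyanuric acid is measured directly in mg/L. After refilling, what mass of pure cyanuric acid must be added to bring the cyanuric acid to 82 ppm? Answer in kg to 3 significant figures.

Volume: 59,600 US gal × 3.785 L/gal = 225,586 L.
After draining 39% and refilling: 102 × 0.61 + 3 × 0.39 = 63.39 ppm.
Deficit to target: 82 − 63.39 = 18.61 mg/L.
Mass: 18.61 mg/L × 225,586 L = 4198 g cyanuric acid.

4.20 kg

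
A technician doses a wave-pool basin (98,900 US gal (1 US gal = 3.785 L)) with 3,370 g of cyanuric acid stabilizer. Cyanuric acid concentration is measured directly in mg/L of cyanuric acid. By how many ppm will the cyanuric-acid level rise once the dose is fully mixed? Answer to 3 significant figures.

9.00 ppm

Volume: 98,900 US gal × 3.785 L/gal = 374,336 L.
Rise: 3,370 g / 374,336 L × 1000 = 9.003 mg/L.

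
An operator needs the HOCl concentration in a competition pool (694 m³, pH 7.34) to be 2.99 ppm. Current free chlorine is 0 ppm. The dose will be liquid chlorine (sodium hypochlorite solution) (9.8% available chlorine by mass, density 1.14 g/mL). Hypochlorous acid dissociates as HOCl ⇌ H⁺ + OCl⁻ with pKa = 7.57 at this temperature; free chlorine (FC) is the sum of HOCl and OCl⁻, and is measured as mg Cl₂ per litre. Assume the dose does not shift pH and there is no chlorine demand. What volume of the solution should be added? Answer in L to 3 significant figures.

Volume: 694 m³ = 694,000 L.
[OCl⁻]/[HOCl] = 10^(pH − pKa) = 10^(7.34 − 7.57) = 0.5888; fraction as HOCl = 1/(1 + 0.5888) = 0.6294.
Free chlorine required for 2.99 ppm HOCl: 2.99 / 0.6294 = 4.751 ppm.
FC to add: 4.751 − 0 = 4.751 mg/L as Cl₂.
Cl₂ equivalent: 4.751 mg/L × 694,000 L = 3297 g.
Product at 9.8% available Cl: 3297 / 0.098 = 33,640 g.
Volume: 33,640 g ÷ 1.14 g/mL = 29,510 mL.

29.5 L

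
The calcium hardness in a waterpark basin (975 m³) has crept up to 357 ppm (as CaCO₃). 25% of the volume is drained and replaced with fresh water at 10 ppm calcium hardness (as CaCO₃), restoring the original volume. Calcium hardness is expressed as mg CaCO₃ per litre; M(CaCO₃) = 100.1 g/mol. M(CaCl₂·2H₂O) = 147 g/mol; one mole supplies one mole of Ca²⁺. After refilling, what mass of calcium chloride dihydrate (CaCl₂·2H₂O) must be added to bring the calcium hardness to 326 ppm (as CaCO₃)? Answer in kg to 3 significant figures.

Volume: 975 m³ = 975,000 L.
After draining 25% and refilling: 357 × 0.75 + 10 × 0.25 = 270.25 ppm.
Deficit to target: 326 − 270.25 = 55.75 mg/L.
As CaCO₃: 55.75 mg/L × 975,000 L = 54,360 g; ÷ 100.1 = 543 mol Ca²⁺.
Mass: 543 × 147 = 79,820 g.

79.8 kg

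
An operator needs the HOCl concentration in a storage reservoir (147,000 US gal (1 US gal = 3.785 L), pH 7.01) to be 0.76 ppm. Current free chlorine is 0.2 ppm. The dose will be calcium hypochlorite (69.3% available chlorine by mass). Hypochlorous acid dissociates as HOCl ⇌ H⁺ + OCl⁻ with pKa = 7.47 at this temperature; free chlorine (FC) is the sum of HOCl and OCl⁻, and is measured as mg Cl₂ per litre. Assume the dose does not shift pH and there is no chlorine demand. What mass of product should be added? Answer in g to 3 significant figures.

Volume: 147,000 US gal × 3.785 L/gal = 556,395 L.
[OCl⁻]/[HOCl] = 10^(pH − pKa) = 10^(7.01 − 7.47) = 0.3467; fraction as HOCl = 1/(1 + 0.3467) = 0.7425.
Free chlorine required for 0.76 ppm HOCl: 0.76 / 0.7425 = 1.024 ppm.
FC to add: 1.024 − 0.2 = 0.8235 mg/L as Cl₂.
Cl₂ equivalent: 0.8235 mg/L × 556,395 L = 458.2 g.
Product at 69.3% available Cl: 458.2 / 0.693 = 661.2 g.

661 g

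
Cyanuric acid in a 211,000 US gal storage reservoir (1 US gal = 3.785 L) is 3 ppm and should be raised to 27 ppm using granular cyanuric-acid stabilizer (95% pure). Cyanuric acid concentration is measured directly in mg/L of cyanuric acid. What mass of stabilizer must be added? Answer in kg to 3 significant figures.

Volume: 211,000 US gal × 3.785 L/gal = 798,635 L.
CYA to add: (27 − 3) = 24 mg/L × 798,635 L = 19,170 g cyanuric acid.
At 95% purity: 19,170 / 0.95 = 20,180 g product.

20.2 kg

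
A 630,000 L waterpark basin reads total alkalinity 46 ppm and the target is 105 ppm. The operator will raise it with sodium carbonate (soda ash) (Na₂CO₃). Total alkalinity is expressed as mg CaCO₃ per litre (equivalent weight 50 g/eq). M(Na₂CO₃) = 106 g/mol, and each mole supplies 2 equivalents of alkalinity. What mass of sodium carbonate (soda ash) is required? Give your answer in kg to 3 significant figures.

Alkalinity to add: (105 − 46) = 59 mg/L as CaCO₃ × 630,000 L = 37,170 g as CaCO₃.
Equivalents: 37,170 g ÷ 50 g/eq = 743.4 eq.
Each mole of Na₂CO₃ supplies 2 eq, so 743.4 / 2 = 371.7 mol.
Mass: 371.7 mol × 106 g/mol = 39,400 g.

39.4 kg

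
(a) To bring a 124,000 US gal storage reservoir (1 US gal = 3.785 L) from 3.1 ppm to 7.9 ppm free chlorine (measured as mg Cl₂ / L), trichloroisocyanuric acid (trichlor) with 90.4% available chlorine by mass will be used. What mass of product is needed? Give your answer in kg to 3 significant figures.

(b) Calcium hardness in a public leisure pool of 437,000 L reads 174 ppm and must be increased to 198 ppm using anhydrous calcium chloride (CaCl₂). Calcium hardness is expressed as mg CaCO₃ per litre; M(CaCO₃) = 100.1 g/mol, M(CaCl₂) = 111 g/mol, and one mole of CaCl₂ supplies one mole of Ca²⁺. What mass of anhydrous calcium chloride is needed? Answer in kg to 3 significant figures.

(a) 2.49 kg; (b) 11.6 kg

(a) Volume: 124,000 US gal × 3.785 L/gal = 469,340 L.
(a) Chlorine deficit: 7.9 − 3.1 = 4.8 ppm = 4.8 mg/L as Cl₂.
(a) Cl₂ equivalent needed: 4.8 mg/L × 469,340 L = 2,253,000 mg = 2253 g.
(a) Product at 90.4% available chlorine: 2253 / 0.904 = 2492 g.

(b) Hardness to add: (198 − 174) = 24 mg/L as CaCO₃ × 437,000 L = 10,490 g as CaCO₃.
(b) Moles of Ca²⁺ (1 mol Ca²⁺ ≡ 1 mol CaCO₃): 10,490 / 100.1 g/mol = 104.8 mol.
(b) Mass of CaCl₂: 104.8 × 111 = 11,630 g.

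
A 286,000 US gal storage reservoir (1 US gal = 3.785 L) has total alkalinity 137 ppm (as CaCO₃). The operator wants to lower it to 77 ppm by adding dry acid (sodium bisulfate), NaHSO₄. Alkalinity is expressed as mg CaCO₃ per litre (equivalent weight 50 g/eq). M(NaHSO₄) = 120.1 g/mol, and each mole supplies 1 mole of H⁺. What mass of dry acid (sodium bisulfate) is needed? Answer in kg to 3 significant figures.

156 kg

Volume: 286,000 US gal × 3.785 L/gal = 1,082,510 L.
Alkalinity to neutralize: (137 − 77) = 60 mg/L as CaCO₃ × 1,082,510 L = 64,950 g as CaCO₃.
Equivalents of H⁺ required: 64,950 ÷ 50 g/eq = 1299 eq = 1299 mol NaHSO₄.
Mass of NaHSO₄: 1299 × 120.1 = 156,000 g.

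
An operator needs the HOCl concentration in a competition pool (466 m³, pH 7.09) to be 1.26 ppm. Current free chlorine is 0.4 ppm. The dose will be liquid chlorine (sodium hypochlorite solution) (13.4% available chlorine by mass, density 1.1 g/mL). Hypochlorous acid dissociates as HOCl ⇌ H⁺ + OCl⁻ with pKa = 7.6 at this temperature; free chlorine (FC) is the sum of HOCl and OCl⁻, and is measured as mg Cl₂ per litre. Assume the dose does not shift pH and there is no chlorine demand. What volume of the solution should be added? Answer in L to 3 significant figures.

Volume: 466 m³ = 466,000 L.
[OCl⁻]/[HOCl] = 10^(pH − pKa) = 10^(7.09 − 7.6) = 0.309; fraction as HOCl = 1/(1 + 0.309) = 0.7639.
Free chlorine required for 1.26 ppm HOCl: 1.26 / 0.7639 = 1.649 ppm.
FC to add: 1.649 − 0.4 = 1.249 mg/L as Cl₂.
Cl₂ equivalent: 1.249 mg/L × 466,000 L = 582.2 g.
Product at 13.4% available Cl: 582.2 / 0.134 = 4345 g.
Volume: 4345 g ÷ 1.1 g/mL = 3950 mL.

3.95 L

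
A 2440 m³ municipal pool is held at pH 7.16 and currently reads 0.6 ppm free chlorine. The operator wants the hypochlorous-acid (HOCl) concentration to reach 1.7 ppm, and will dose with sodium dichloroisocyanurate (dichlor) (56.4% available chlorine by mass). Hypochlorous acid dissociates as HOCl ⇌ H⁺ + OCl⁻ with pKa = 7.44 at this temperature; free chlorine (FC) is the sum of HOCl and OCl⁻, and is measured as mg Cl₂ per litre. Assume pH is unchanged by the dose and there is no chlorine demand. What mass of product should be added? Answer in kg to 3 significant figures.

8.62 kg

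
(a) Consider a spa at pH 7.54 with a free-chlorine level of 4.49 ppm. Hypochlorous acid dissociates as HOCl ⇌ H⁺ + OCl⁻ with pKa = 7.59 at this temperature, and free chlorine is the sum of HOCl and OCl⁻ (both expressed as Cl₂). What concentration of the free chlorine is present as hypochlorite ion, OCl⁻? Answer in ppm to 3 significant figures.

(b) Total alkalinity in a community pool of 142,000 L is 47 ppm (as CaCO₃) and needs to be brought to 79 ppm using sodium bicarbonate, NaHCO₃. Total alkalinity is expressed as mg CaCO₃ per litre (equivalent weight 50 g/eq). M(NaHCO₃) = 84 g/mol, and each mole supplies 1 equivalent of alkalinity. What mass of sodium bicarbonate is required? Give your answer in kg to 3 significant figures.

(a) 2.12 ppm; (b) 7.63 kg

(a) [OCl⁻]/[HOCl] = 10^(pH − pKa) = 10^(7.54 − 7.59) = 10^-0.05 = 0.8913.
(a) Fraction as HOCl = 1 / (1 + 0.8913) = 0.5288.
(a) OCl⁻ = (1 − 0.5288) × 4.49 ppm = 2.116 ppm.

(b) Alkalinity to add: (79 − 47) = 32 mg/L as CaCO₃ × 142,000 L = 4544 g as CaCO₃.
(b) Equivalents: 4544 g ÷ 50 g/eq = 90.88 eq.
(b) NaHCO₃ supplies 1 eq per mole → 90.88 mol.
(b) Mass: 90.88 mol × 84 g/mol = 7634 g.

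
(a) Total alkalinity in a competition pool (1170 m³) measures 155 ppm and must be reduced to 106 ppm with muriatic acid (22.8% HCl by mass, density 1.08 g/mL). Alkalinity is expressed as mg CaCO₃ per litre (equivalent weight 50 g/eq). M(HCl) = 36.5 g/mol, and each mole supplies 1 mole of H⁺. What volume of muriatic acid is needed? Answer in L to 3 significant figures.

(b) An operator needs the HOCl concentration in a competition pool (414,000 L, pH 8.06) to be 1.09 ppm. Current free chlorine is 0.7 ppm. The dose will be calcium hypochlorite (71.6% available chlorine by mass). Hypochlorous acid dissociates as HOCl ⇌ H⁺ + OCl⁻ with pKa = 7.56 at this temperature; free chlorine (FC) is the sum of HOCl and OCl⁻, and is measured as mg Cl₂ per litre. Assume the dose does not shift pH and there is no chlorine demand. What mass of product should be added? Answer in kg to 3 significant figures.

(a) Volume: 1170 m³ = 1,170,000 L.
(a) Alkalinity to neutralize: (155 − 106) = 49 mg/L as CaCO₃ × 1,170,000 L = 57,330 g as CaCO₃.
(a) Equivalents of H⁺ required: 57,330 ÷ 50 g/eq = 1147 eq = 1147 mol HCl.
(a) Mass of HCl: 1147 × 36.5 = 41,850 g.
(a) Mass of 22.8% solution: 41,850 / 0.228 = 183,600 g.
(a) Volume: 183,600 g ÷ 1.08 g/mL = 170,000 mL.

(b) [OCl⁻]/[HOCl] = 10^(pH − pKa) = 10^(8.06 − 7.56) = 3.162; fraction as HOCl = 1/(1 + 3.162) = 0.2403.
(b) Free chlorine required for 1.09 ppm HOCl: 1.09 / 0.2403 = 4.537 ppm.
(b) FC to add: 4.537 − 0.7 = 3.837 mg/L as Cl₂.
(b) Cl₂ equivalent: 3.837 mg/L × 414,000 L = 1588 g.
(b) Product at 71.6% available Cl: 1588 / 0.716 = 2219 g.

(a) 170 L; (b) 2.22 kg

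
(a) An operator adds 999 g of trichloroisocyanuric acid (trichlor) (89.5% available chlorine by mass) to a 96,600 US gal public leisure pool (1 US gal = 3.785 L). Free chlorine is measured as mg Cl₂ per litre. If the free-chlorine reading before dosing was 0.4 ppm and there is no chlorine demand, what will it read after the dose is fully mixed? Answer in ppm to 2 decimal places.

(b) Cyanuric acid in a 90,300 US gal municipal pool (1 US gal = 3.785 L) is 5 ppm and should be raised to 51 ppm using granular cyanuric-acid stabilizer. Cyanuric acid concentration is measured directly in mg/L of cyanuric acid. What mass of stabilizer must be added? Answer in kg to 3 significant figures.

(a) Volume: 96,600 US gal × 3.785 L/gal = 365,631 L.
(a) Available chlorine delivered: 999 g × 0.895 = 894.1 g as Cl₂.
(a) Concentration rise: 894.1 g / 365,631 L = 2.445 mg/L = 2.45 ppm.
(a) Final FC: 0.4 + 2.45 = 2.85 ppm.

(b) Volume: 90,300 US gal × 3.785 L/gal = 341,786 L.
(b) CYA to add: (51 − 5) = 46 mg/L × 341,786 L = 15,720 g cyanuric acid.

(a) 2.85 ppm; (b) 15.7 kg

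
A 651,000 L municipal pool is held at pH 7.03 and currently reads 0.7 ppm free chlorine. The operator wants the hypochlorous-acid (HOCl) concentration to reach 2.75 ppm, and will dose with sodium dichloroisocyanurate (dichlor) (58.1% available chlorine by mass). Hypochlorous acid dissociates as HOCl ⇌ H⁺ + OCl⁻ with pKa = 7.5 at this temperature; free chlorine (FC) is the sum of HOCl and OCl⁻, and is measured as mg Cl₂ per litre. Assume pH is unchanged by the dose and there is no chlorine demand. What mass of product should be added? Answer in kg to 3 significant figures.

3.34 kg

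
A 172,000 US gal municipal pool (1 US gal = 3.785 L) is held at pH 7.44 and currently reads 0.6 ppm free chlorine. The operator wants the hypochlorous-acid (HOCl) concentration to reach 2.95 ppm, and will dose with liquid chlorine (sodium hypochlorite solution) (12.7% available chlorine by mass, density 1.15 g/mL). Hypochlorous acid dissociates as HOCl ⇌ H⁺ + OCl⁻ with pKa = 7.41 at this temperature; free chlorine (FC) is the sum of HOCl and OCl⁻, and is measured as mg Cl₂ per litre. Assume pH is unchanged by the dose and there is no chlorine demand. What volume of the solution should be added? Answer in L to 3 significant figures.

Volume: 172,000 US gal × 3.785 L/gal = 651,020 L.
[OCl⁻]/[HOCl] = 10^(pH − pKa) = 10^(7.44 − 7.41) = 1.072; fraction as HOCl = 1/(1 + 1.072) = 0.4827.
Free chlorine required for 2.95 ppm HOCl: 2.95 / 0.4827 = 6.111 ppm.
FC to add: 6.111 − 0.6 = 5.511 mg/L as Cl₂.
Cl₂ equivalent: 5.511 mg/L × 651,020 L = 3588 g.
Product at 12.7% available Cl: 3588 / 0.127 = 28,250 g.
Volume: 28,250 g ÷ 1.15 g/mL = 24,570 mL.

24.6 L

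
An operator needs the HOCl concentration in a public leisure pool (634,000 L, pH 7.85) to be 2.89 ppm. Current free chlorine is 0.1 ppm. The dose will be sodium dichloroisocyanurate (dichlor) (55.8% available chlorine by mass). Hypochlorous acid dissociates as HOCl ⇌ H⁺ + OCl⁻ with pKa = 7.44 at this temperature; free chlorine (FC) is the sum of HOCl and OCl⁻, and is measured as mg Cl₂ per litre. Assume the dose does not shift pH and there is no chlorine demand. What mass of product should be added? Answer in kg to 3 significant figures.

11.6 kg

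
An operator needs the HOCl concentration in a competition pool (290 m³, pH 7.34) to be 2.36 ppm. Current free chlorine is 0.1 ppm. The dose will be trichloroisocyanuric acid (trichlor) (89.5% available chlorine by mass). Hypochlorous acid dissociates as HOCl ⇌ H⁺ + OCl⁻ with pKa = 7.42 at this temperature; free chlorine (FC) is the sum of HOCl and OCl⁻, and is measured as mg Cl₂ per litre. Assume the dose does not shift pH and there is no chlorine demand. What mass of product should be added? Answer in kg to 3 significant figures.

1.37 kg

Volume: 290 m³ = 290,000 L.
[OCl⁻]/[HOCl] = 10^(pH − pKa) = 10^(7.34 − 7.42) = 0.8318; fraction as HOCl = 1/(1 + 0.8318) = 0.5459.
Free chlorine required for 2.36 ppm HOCl: 2.36 / 0.5459 = 4.323 ppm.
FC to add: 4.323 − 0.1 = 4.223 mg/L as Cl₂.
Cl₂ equivalent: 4.223 mg/L × 290,000 L = 1225 g.
Product at 89.5% available Cl: 1225 / 0.895 = 1368 g.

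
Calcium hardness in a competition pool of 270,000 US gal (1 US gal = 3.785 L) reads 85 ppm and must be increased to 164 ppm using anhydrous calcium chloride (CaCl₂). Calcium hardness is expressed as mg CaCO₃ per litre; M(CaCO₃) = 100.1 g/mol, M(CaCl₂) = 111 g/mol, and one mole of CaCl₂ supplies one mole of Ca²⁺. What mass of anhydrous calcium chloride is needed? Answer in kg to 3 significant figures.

Volume: 270,000 US gal × 3.785 L/gal = 1,021,950 L.
Hardness to add: (164 − 85) = 79 mg/L as CaCO₃ × 1,021,950 L = 80,730 g as CaCO₃.
Moles of Ca²⁺ (1 mol Ca²⁺ ≡ 1 mol CaCO₃): 80,730 / 100.1 g/mol = 806.5 mol.
Mass of CaCl₂: 806.5 × 111 = 89,530 g.

89.5 kg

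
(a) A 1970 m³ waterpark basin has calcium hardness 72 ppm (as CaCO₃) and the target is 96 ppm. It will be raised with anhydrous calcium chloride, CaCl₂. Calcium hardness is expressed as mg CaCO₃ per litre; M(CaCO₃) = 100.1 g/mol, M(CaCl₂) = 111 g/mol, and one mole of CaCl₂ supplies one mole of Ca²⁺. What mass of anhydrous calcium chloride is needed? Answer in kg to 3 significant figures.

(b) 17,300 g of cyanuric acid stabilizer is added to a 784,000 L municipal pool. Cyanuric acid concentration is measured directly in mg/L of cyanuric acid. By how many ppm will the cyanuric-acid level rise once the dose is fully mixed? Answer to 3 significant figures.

(a) 52.4 kg; (b) 22.1 ppm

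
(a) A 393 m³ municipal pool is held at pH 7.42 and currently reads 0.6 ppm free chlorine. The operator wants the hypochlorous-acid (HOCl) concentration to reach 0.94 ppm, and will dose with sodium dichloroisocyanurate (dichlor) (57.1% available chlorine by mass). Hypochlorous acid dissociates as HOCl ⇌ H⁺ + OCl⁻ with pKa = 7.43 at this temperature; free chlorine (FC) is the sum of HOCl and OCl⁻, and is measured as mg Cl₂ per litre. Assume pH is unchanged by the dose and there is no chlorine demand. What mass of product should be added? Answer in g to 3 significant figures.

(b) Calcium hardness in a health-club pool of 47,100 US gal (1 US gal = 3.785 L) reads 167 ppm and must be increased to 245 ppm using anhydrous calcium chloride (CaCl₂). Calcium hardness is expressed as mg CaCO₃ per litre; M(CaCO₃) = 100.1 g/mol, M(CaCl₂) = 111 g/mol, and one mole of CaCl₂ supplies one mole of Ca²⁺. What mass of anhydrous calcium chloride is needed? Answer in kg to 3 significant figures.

(a) 866 g; (b) 15.4 kg

(a) Volume: 393 m³ = 393,000 L.
(a) [OCl⁻]/[HOCl] = 10^(pH − pKa) = 10^(7.42 − 7.43) = 0.9772; fraction as HOCl = 1/(1 + 0.9772) = 0.5058.
(a) Free chlorine required for 0.94 ppm HOCl: 0.94 / 0.5058 = 1.859 ppm.
(a) FC to add: 1.859 − 0.6 = 1.259 mg/L as Cl₂.
(a) Cl₂ equivalent: 1.259 mg/L × 393,000 L = 494.6 g.
(a) Product at 57.1% available Cl: 494.6 / 0.571 = 866.3 g.

(b) Volume: 47,100 US gal × 3.785 L/gal = 178,274 L.
(b) Hardness to add: (245 − 167) = 78 mg/L as CaCO₃ × 178,274 L = 13,910 g as CaCO₃.
(b) Moles of Ca²⁺ (1 mol Ca²⁺ ≡ 1 mol CaCO₃): 13,910 / 100.1 g/mol = 138.9 mol.
(b) Mass of CaCl₂: 138.9 × 111 = 15,420 g.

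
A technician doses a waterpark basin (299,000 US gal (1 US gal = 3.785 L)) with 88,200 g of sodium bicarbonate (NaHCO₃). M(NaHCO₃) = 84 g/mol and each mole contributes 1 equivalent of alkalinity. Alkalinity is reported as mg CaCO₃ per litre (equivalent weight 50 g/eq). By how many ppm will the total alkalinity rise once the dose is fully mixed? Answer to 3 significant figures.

46.4 ppm

Volume: 299,000 US gal × 3.785 L/gal = 1,131,715 L.
Moles of NaHCO₃: 88,200 g ÷ 84 g/mol = 1050 mol → 1050 eq of alkalinity.
As CaCO₃: 1050 eq × 50 g/eq = 52,500 g.
Rise: 52,500 g / 1,131,715 L × 1000 = 46.39 mg/L.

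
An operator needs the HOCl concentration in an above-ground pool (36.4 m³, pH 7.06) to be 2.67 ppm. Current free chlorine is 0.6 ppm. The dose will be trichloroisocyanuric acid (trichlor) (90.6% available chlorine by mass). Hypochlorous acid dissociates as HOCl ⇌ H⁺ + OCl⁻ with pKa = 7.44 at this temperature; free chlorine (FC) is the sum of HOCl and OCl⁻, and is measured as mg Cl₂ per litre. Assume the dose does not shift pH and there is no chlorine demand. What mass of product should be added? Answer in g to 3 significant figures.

128 g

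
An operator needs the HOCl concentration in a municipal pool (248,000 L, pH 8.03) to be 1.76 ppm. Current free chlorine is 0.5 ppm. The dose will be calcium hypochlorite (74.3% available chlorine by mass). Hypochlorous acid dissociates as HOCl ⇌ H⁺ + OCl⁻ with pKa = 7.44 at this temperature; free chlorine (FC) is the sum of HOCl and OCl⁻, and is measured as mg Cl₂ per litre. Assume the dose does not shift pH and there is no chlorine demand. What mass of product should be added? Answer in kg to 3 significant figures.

[OCl⁻]/[HOCl] = 10^(pH − pKa) = 10^(8.03 − 7.44) = 3.89; fraction as HOCl = 1/(1 + 3.89) = 0.2045.
Free chlorine required for 1.76 ppm HOCl: 1.76 / 0.2045 = 8.607 ppm.
FC to add: 8.607 − 0.5 = 8.107 mg/L as Cl₂.
Cl₂ equivalent: 8.107 mg/L × 248,000 L = 2011 g.
Product at 74.3% available Cl: 2011 / 0.743 = 2706 g.

2.71 kg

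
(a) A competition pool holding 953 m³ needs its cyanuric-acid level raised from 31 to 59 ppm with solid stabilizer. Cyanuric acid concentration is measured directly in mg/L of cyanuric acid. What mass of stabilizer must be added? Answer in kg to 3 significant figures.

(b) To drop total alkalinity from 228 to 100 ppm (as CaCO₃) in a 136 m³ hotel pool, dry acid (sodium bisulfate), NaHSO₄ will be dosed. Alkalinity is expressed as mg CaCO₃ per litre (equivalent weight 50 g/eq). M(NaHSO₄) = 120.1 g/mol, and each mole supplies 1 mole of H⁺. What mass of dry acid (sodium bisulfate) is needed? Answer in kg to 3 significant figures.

(a) 26.7 kg; (b) 41.8 kg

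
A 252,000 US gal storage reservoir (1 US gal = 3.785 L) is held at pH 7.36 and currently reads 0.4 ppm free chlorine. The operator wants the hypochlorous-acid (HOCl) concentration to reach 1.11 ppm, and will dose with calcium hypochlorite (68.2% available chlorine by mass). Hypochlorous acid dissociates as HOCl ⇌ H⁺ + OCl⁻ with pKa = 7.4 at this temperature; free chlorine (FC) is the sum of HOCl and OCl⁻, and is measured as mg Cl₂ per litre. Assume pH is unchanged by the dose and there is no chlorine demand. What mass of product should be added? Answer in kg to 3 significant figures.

2.41 kg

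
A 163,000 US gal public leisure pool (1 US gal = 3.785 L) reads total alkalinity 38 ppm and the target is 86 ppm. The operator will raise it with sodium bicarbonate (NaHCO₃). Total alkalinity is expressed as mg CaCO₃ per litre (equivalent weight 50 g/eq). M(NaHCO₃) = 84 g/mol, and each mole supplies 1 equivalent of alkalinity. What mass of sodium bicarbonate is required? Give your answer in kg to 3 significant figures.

49.8 kg

Volume: 163,000 US gal × 3.785 L/gal = 616,955 L.
Alkalinity to add: (86 − 38) = 48 mg/L as CaCO₃ × 616,955 L = 29,610 g as CaCO₃.
Equivalents: 29,610 g ÷ 50 g/eq = 592.3 eq.
NaHCO₃ supplies 1 eq per mole → 592.3 mol.
Mass: 592.3 mol × 84 g/mol = 49,750 g.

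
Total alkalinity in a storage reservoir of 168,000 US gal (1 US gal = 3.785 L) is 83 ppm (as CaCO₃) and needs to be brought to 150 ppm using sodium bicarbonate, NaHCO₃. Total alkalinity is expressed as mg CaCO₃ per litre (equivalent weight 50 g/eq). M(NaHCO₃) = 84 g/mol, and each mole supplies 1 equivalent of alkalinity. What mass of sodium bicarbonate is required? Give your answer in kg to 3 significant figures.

71.6 kg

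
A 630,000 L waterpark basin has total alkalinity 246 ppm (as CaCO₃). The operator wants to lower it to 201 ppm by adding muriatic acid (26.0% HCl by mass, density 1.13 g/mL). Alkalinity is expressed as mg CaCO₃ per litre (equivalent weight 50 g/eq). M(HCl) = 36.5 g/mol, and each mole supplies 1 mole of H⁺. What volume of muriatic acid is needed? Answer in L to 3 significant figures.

70.4 L

Alkalinity to neutralize: (246 − 201) = 45 mg/L as CaCO₃ × 630,000 L = 28,350 g as CaCO₃.
Equivalents of H⁺ required: 28,350 ÷ 50 g/eq = 567 eq = 567 mol HCl.
Mass of HCl: 567 × 36.5 = 20,700 g.
Mass of 26.0% solution: 20,700 / 0.26 = 79,600 g.
Volume: 79,600 g ÷ 1.13 g/mL = 70,440 mL.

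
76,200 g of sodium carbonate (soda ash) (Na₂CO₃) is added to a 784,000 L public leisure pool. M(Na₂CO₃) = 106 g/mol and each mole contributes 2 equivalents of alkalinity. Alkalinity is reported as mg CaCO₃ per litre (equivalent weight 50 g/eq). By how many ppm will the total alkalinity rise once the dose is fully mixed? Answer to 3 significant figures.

91.7 ppm

Moles of Na₂CO₃: 76,200 g ÷ 106 g/mol = 718.9 mol → 1438 eq of alkalinity.
As CaCO₃: 1438 eq × 50 g/eq = 71,890 g.
Rise: 71,890 g / 784,000 L × 1000 = 91.69 mg/L.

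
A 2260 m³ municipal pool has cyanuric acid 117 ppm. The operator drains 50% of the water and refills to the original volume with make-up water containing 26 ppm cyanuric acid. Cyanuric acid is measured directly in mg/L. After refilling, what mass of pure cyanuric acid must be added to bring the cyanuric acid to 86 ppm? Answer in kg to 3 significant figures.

Volume: 2260 m³ = 2,260,000 L.
After draining 50% and refilling: 117 × 0.50 + 26 × 0.50 = 71.5 ppm.
Deficit to target: 86 − 71.5 = 14.5 mg/L.
Mass: 14.5 mg/L × 2,260,000 L = 32,770 g cyanuric acid.

32.8 kg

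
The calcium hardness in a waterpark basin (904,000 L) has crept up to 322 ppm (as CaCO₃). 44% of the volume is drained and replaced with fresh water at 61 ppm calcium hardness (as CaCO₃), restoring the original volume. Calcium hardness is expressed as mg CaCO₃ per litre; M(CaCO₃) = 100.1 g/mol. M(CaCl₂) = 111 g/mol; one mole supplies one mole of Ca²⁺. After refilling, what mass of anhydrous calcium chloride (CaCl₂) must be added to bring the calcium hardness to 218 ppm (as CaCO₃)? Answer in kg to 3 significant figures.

10.9 kg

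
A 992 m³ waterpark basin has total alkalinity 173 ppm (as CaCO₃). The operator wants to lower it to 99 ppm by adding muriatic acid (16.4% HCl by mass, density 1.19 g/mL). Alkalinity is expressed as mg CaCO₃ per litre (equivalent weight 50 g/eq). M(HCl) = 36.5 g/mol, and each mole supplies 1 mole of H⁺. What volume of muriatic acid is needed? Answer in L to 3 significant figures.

Volume: 992 m³ = 992,000 L.
Alkalinity to neutralize: (173 − 99) = 74 mg/L as CaCO₃ × 992,000 L = 73,410 g as CaCO₃.
Equivalents of H⁺ required: 73,410 ÷ 50 g/eq = 1468 eq = 1468 mol HCl.
Mass of HCl: 1468 × 36.5 = 53,590 g.
Mass of 16.4% solution: 53,590 / 0.164 = 326,800 g.
Volume: 326,800 g ÷ 1.19 g/mL = 274,600 mL.

275 L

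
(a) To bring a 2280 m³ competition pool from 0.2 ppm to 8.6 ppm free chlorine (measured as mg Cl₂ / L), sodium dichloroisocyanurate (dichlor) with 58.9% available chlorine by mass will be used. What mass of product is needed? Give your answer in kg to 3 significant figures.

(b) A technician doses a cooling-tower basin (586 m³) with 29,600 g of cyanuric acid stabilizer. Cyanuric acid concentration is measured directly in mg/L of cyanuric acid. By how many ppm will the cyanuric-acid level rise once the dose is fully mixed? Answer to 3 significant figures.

(a) Volume: 2280 m³ = 2,280,000 L.
(a) Chlorine deficit: 8.6 − 0.2 = 8.4 ppm = 8.4 mg/L as Cl₂.
(a) Cl₂ equivalent needed: 8.4 mg/L × 2,280,000 L = 19,150,000 mg = 19,150 g.
(a) Product at 58.9% available chlorine: 19,150 / 0.589 = 32,520 g.

(b) Volume: 586 m³ = 586,000 L.
(b) Rise: 29,600 g / 586,000 L × 1000 = 50.51 mg/L.

(a) 32.5 kg; (b) 50.5 ppm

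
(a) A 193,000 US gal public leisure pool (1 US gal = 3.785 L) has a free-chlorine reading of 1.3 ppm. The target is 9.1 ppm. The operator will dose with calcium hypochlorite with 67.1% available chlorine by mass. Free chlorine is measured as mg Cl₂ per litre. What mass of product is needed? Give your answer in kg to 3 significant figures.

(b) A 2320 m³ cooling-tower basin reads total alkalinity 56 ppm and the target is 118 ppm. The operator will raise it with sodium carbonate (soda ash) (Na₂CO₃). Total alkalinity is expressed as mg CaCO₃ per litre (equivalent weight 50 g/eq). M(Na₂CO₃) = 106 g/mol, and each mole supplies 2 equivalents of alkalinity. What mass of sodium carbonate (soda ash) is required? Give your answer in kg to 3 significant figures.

(a) 8.49 kg; (b) 152 kg

(a) Volume: 193,000 US gal × 3.785 L/gal = 730,505 L.
(a) Chlorine deficit: 9.1 − 1.3 = 7.8 ppm = 7.8 mg/L as Cl₂.
(a) Cl₂ equivalent needed: 7.8 mg/L × 730,505 L = 5,698,000 mg = 5698 g.
(a) Product at 67.1% available chlorine: 5698 / 0.671 = 8492 g.

(b) Volume: 2320 m³ = 2,320,000 L.
(b) Alkalinity to add: (118 − 56) = 62 mg/L as CaCO₃ × 2,320,000 L = 143,800 g as CaCO₃.
(b) Equivalents: 143,800 g ÷ 50 g/eq = 2877 eq.
(b) Each mole of Na₂CO₃ supplies 2 eq, so 2877 / 2 = 1438 mol.
(b) Mass: 1438 mol × 106 g/mol = 152,500 g.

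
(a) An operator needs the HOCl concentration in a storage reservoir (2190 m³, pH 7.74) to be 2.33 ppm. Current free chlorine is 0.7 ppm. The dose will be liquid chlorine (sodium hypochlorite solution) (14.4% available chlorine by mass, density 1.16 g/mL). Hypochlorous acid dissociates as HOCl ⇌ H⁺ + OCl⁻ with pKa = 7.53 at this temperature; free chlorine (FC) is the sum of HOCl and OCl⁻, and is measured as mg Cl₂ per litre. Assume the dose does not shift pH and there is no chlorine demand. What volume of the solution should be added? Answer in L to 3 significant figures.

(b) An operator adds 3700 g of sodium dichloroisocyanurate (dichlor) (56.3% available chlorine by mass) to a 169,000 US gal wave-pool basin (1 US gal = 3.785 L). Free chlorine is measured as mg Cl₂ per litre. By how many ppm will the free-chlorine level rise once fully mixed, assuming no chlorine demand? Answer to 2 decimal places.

(a) 70.9 L; (b) 3.26 ppm

(a) Volume: 2190 m³ = 2,190,000 L.
(a) [OCl⁻]/[HOCl] = 10^(pH − pKa) = 10^(7.74 − 7.53) = 1.622; fraction as HOCl = 1/(1 + 1.622) = 0.3814.
(a) Free chlorine required for 2.33 ppm HOCl: 2.33 / 0.3814 = 6.109 ppm.
(a) FC to add: 6.109 − 0.7 = 5.409 mg/L as Cl₂.
(a) Cl₂ equivalent: 5.409 mg/L × 2,190,000 L = 11,850 g.
(a) Product at 14.4% available Cl: 11,850 / 0.144 = 82,260 g.
(a) Volume: 82,260 g ÷ 1.16 g/mL = 70,910 mL.

(b) Volume: 169,000 US gal × 3.785 L/gal = 639,665 L.
(b) Available chlorine delivered: 3700 g × 0.563 = 2083 g as Cl₂.
(b) Concentration rise: 2083 g / 639,665 L = 3.257 mg/L = 3.26 ppm.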